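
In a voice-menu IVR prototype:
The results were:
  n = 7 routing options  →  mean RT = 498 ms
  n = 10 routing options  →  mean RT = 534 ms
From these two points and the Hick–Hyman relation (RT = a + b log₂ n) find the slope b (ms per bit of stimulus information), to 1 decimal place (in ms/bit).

b = (RT₂ − RT₁)/(log₂ n₂ − log₂ n₁) = (534 − 498)/(3.3219 − 2.8074) = 69.961 ms/bit.

70.0 ms/bit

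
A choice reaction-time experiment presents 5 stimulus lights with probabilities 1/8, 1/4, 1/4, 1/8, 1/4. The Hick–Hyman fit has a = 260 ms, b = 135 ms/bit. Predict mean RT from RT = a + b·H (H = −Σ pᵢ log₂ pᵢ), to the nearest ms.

H = −Σ pᵢ log₂ pᵢ = 0.125·3 + 0.25·2 + 0.25·2 + 0.125·3 + 0.25·2 = 2.250 bits.
RT = 260 + 135 × 2.250 = 563.75 ms.

564 ms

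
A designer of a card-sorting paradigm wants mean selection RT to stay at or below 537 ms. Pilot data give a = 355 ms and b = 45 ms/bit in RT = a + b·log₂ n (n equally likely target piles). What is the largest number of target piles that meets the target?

Information budget: (537 − 355)/45 = 4.0444 bits, so n ≤ 2^4.0444 = 16.501 → at most 16.

16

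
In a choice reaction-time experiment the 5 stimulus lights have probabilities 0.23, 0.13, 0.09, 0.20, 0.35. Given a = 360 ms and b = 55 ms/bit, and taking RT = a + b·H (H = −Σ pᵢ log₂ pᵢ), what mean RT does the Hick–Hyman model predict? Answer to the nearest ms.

480 ms

H = 0.23·log₂(1/0.23) + 0.13·log₂(1/0.13) + 0.09·log₂(1/0.09) + 0.20·log₂(1/0.20) + 0.35·log₂(1/0.35) = 2.1775 bits.
RT = 360 + 55 × 2.1775 = 479.76 ms.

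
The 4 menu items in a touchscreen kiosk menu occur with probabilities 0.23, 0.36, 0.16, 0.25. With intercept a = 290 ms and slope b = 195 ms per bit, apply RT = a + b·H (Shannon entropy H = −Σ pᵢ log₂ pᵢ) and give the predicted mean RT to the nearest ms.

669 ms

H = 0.23·log₂(1/0.23) + 0.36·log₂(1/0.36) + 0.16·log₂(1/0.16) + 0.25·log₂(1/0.25) = 1.9413 bits.
RT = 290 + 195 × 1.9413 = 668.55 ms.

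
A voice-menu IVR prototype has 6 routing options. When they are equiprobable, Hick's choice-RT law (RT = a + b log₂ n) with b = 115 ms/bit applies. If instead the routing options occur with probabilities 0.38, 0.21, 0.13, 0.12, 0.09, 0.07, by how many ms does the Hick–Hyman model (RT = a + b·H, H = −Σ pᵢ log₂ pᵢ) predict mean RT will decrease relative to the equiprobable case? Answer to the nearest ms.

The RT saving is b·ΔH. Equiprobable H₀ = log₂(6) = 2.5850 bits; with the given probabilities H = 2.3342 bits.
b·(H₀ − H) = 115 × (2.5850 − 2.3342) = 28.84 ms.

29 ms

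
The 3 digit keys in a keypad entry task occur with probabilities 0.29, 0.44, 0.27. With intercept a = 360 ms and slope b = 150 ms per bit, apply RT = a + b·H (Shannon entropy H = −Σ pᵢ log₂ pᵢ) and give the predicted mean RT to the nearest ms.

592 ms

Entropy contributions −pᵢ log₂ pᵢ: 0.5179, 0.5211, 0.5100; sum H = 1.5491 bits.
RT = a + bH = 360 + 150·1.5491 = 592.36 ms.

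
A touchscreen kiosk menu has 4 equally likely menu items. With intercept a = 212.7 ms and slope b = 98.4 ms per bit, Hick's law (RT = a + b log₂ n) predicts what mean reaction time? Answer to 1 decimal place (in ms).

log₂(4) = 2 bits, so RT = 212.7 + 98.4 × 2 ≈ 409.500 ms.

409.5 ms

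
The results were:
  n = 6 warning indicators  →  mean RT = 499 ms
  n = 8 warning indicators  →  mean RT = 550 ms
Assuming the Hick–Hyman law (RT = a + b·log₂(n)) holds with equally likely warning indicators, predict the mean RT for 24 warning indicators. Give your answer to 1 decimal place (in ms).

744.8 ms

Fit slope and intercept:
  b = (550 − 499) / (log₂ 8 − log₂ 6) = 51 / (3 − 2.5850) = 122.880 ms/bit
  a = 499 − 122.880 × 2.5850 = 181.359 ms
Then RT(24) = 181.359 + 122.880 × log₂ 24 = 181.359 + 122.880 × 4.5850 ≈ 744.761 ms.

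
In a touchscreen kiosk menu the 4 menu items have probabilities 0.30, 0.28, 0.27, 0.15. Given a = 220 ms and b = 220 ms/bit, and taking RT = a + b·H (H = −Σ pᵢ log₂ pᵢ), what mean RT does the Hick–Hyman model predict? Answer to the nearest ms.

650 ms

Entropy contributions −pᵢ log₂ pᵢ: 0.5211, 0.5142, 0.5100, 0.4105; sum H = 1.9559 bits.
RT = a + bH = 220 + 220·1.9559 = 650.29 ms.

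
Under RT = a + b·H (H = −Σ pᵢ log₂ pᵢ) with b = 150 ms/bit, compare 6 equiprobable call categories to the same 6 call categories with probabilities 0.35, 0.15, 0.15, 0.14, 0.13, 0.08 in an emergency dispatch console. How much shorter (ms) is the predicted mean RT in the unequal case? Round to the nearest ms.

Equiprobable entropy H₀ = log₂ 6 = 2.5850 bits.
Skewed entropy H = −Σ pᵢ log₂ pᵢ = 2.4225 bits.
ΔRT = b·(H₀ − H) = 150 × 0.1625 = 24.38 ms.

24 ms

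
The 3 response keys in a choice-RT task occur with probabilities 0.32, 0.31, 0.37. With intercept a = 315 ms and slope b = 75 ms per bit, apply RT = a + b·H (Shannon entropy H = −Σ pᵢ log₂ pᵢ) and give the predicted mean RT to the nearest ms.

434 ms

Entropy contributions −pᵢ log₂ pᵢ: 0.5260, 0.5238, 0.5307; sum H = 1.5806 bits.
RT = a + bH = 315 + 75·1.5806 = 433.54 ms.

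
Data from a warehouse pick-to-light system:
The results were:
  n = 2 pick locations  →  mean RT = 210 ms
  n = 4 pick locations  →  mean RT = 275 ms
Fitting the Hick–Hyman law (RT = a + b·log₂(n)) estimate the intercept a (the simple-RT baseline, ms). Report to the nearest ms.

Slope: b = (275 − 210) / (log₂ 4 − log₂ 2) = 65/1.0000 = 65 ms/bit.
Intercept: a = 210 − 65·log₂(2) = 145.000 ms.

145 ms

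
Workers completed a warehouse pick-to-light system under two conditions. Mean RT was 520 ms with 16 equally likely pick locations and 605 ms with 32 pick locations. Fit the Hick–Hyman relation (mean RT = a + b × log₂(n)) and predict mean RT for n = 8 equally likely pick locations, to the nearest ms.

RT is linear in log₂ n, so two points fix the line:
  b = (605 − 520) / (log₂ 32 − log₂ 16) = 85 / (5 − 4) = 85 ms/bit
  a = 520 − 85 × 4 = 180 ms
Then RT(8) = 180 + 85 × log₂ 8 = 180 + 85 × 3 ≈ 435.000 ms.

435 ms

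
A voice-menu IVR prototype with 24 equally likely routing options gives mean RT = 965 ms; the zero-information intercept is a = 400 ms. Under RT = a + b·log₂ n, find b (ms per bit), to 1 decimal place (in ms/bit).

123.2 ms/bit

b = (965 − 400) / log₂(24) = 565 / 4.5850 = 123.229 ms/bit.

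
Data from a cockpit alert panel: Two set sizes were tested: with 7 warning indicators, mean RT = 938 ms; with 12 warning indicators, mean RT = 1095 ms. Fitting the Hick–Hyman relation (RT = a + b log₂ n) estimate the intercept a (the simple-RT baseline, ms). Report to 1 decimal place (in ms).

Slope: b = (1095 − 938) / (log₂ 12 − log₂ 7) = 157/0.7776 = 201.901 ms/bit.
a = RT₁ − b·log₂ n₁ = 938 − 201.901 × 2.8074 = 371.191 ms.

371.2 ms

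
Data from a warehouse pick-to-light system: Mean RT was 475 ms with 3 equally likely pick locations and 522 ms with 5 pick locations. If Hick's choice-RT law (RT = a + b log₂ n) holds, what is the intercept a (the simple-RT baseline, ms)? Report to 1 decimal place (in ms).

The slope on a log₂ axis is (522 − 475) / (2.3219 − 1.5850) = 63.775 ms/bit.
a = RT₁ − b·log₂ n₁ = 475 − 63.775 × 1.5850 = 373.919 ms.

373.9 ms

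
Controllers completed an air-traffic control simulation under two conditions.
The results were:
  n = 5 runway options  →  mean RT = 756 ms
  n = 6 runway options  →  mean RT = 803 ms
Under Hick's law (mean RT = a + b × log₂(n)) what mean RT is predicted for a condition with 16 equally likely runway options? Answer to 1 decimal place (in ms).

RT is linear in log₂ n, so two points fix the line:
  b = (803 − 756) / (log₂ 6 − log₂ 5) = 47 / (2.5850 − 2.3219) = 178.684 ms/bit
  a = 756 − 178.684 × 2.3219 = 341.109 ms
Then RT(16) = 341.109 + 178.684 × log₂ 16 = 341.109 + 178.684 × 4 ≈ 1055.844 ms.

1055.8 ms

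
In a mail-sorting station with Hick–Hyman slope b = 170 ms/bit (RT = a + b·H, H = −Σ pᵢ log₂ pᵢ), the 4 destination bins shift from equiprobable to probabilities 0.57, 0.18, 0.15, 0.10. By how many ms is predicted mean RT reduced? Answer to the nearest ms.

59 ms

The RT saving is b·ΔH. Equiprobable H₀ = log₂(4) = 2.0000 bits; with the given probabilities H = 1.6503 bits.
b·(H₀ − H) = 170 × (2.0000 − 1.6503) = 59.45 ms.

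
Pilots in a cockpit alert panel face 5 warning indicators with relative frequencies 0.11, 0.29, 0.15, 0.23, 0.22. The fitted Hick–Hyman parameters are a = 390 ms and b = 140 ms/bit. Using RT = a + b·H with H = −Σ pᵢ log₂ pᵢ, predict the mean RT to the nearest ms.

Entropy contributions −pᵢ log₂ pᵢ: 0.3503, 0.5179, 0.4105, 0.4877, 0.4806; sum H = 2.2470 bits.
RT = a + bH = 390 + 140·2.2470 = 704.58 ms.

705 ms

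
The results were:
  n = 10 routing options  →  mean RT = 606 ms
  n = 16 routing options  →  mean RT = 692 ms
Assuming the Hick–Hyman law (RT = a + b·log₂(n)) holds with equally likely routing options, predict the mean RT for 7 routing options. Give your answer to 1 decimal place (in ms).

540.7 ms

With log₂ n on the abscissa the relation is linear; from the two conditions:
  b = (692 − 606) / (log₂ 16 − log₂ 10) = 86 / (4 − 3.3219) = 126.830 ms/bit
  a = 606 − 126.830 × 3.3219 = 184.679 ms
Then RT(7) = 184.679 + 126.830 × log₂ 7 = 184.679 + 126.830 × 2.8074 ≈ 540.737 ms.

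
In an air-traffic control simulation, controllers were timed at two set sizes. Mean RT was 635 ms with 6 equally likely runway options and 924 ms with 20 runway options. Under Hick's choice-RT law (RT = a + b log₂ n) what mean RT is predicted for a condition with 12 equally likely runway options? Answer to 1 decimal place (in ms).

Solve the two-equation system in a and b:
  b = (924 − 635) / (log₂ 20 − log₂ 6) = 289 / (4.3219 − 2.5850) = 166.382 ms/bit
  a = 635 − 166.382 × 2.5850 = 204.908 ms
Then RT(12) = 204.908 + 166.382 × log₂ 12 = 204.908 + 166.382 × 3.5850 ≈ 801.382 ms.

801.4 ms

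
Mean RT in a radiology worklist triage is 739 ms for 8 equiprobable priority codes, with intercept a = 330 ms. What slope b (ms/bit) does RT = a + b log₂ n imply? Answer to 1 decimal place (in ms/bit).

log₂(8) = 3 bits.
b = (RT − a)/log₂ n = (739 − 330) / 3 = 136.333 ms/bit.

136.3 ms/bit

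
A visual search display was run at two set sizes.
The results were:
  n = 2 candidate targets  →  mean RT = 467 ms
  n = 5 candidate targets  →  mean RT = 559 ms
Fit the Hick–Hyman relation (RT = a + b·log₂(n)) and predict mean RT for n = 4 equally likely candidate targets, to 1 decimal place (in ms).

536.6 ms

RT is linear in log₂ n, so two points fix the line:
  b = (559 − 467) / (log₂ 5 − log₂ 2) = 92 / (2.3219 − 1) = 69.595 ms/bit
  a = 467 − 69.595 × 1 = 397.405 ms
Then RT(4) = 397.405 + 69.595 × log₂ 4 = 397.405 + 69.595 × 2 ≈ 536.595 ms.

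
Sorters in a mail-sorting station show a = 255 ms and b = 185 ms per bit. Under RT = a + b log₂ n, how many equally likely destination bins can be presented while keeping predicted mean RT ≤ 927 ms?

12

Information budget: (927 − 255)/185 = 3.6324 bits, so n ≤ 2^3.6324 = 12.401 → at most 12.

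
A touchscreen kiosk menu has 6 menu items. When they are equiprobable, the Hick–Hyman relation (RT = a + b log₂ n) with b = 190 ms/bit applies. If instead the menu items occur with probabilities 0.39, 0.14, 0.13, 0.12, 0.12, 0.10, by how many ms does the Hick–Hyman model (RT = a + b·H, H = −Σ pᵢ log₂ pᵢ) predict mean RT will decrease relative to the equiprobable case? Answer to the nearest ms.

The RT saving is b·ΔH. Equiprobable H₀ = log₂(6) = 2.5850 bits; with the given probabilities H = 2.3759 bits.
b·(H₀ − H) = 190 × (2.5850 − 2.3759) = 39.73 ms.

40 ms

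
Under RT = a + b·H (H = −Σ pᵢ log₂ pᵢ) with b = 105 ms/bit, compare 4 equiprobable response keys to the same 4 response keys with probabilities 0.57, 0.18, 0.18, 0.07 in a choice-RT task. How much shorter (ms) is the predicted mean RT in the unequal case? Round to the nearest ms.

Equiprobable entropy H₀ = log₂ 4 = 2.0000 bits.
Skewed entropy H = −Σ pᵢ log₂ pᵢ = 1.6214 bits.
ΔRT = b·(H₀ − H) = 105 × 0.3786 = 39.75 ms.

40 ms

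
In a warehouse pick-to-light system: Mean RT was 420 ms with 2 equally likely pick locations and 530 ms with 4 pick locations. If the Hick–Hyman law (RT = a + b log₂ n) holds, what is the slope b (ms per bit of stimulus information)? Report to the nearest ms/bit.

110 ms/bit

b = (RT₂ − RT₁)/(log₂ n₂ − log₂ n₁) = (530 − 420)/(2 − 1) = 110 ms/bit.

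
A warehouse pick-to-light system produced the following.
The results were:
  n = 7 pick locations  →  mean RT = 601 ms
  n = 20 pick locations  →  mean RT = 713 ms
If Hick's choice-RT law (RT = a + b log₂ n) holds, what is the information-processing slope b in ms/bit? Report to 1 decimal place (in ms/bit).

73.9 ms/bit

b = (RT₂ − RT₁)/(log₂ n₂ − log₂ n₁) = (713 − 601)/(4.3219 − 2.8074) = 73.948 ms/bit.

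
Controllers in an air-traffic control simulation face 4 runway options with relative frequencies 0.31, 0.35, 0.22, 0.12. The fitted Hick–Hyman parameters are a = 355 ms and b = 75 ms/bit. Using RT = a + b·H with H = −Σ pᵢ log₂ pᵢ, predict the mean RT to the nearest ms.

H = 0.31·log₂(1/0.31) + 0.35·log₂(1/0.35) + 0.22·log₂(1/0.22) + 0.12·log₂(1/0.12) = 1.9015 bits.
RT = 355 + 75 × 1.9015 = 497.62 ms.

498 ms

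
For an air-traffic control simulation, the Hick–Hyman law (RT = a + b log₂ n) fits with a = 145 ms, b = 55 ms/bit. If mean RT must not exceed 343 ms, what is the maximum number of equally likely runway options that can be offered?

55·log₂ n ≤ 343 − 145 = 198, giving log₂ n ≤ 3.6000 and n ≤ 12.126. The largest whole number is 12.

12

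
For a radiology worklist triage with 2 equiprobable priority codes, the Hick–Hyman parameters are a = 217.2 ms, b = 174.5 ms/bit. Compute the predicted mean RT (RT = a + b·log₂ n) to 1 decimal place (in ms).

log₂(2) = 1 bits, so RT = 217.2 + 174.5 × 1 ≈ 391.700 ms.

391.7 ms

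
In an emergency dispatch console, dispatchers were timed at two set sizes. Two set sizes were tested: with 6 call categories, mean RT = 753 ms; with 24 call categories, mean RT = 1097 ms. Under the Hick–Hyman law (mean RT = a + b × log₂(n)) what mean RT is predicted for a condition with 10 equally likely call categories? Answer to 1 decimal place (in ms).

879.8 ms

RT is linear in log₂ n, so two points fix the line:
  b = (1097 − 753) / (log₂ 24 − log₂ 6) = 344 / (4.5850 − 2.5850) = 172.000 ms/bit
  a = 753 − 172.000 × 2.5850 = 308.386 ms
Then RT(10) = 308.386 + 172.000 × log₂ 10 = 308.386 + 172.000 × 3.3219 ≈ 879.758 ms.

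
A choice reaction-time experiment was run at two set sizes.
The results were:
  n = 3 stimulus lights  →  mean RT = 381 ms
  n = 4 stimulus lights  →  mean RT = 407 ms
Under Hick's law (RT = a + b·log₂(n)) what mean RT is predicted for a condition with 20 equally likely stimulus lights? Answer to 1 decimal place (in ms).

552.5 ms

Fit slope and intercept:
  b = (407 − 381) / (log₂ 4 − log₂ 3) = 26 / (2 − 1.5850) = 62.645 ms/bit
  a = 381 − 62.645 × 1.5850 = 281.710 ms
Then RT(20) = 281.710 + 62.645 × log₂ 20 = 281.710 + 62.645 × 4.3219 ≈ 552.457 ms.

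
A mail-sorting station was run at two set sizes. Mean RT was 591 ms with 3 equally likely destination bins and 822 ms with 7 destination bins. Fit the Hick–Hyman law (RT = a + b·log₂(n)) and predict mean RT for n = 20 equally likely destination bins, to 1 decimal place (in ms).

RT is linear in log₂ n, so two points fix the line:
  b = (822 − 591) / (log₂ 7 − log₂ 3) = 231 / (2.8074 − 1.5850) = 188.974 ms/bit
  a = 591 − 188.974 × 1.5850 = 291.484 ms
Then RT(20) = 291.484 + 188.974 × log₂ 20 = 291.484 + 188.974 × 4.3219 ≈ 1108.214 ms.

1108.2 ms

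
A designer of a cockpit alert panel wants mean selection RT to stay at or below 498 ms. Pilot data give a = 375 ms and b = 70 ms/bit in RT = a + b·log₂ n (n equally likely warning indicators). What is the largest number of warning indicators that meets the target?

3

Information budget: (498 − 375)/70 = 1.7571 bits, so n ≤ 2^1.7571 = 3.380 → at most 3.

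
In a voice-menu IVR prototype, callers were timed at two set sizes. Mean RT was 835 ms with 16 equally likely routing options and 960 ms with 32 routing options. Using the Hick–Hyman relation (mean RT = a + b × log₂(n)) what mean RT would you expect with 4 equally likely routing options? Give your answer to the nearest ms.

RT is linear in log₂ n, so two points fix the line:
  b = (960 − 835) / (log₂ 32 − log₂ 16) = 125 / (5 − 4) = 125 ms/bit
  a = 835 − 125 × 4 = 335 ms
Then RT(4) = 335 + 125 × log₂ 4 = 335 + 125 × 2 ≈ 585.000 ms.

585 ms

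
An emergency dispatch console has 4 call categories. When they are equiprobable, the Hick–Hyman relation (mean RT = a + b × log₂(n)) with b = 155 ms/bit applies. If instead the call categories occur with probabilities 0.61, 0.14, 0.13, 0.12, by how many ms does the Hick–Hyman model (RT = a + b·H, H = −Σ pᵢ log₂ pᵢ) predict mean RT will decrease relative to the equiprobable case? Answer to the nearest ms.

Equiprobable entropy H₀ = log₂ 4 = 2.0000 bits.
Skewed entropy H = −Σ pᵢ log₂ pᵢ = 1.5818 bits.
ΔRT = b·(H₀ − H) = 155 × 0.4182 = 64.82 ms.

65 ms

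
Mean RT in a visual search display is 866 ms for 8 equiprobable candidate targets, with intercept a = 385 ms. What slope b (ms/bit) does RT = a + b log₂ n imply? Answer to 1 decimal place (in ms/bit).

160.3 ms/bit

b = (866 − 385) / log₂(8) = 481 / 3 = 160.333 ms/bit.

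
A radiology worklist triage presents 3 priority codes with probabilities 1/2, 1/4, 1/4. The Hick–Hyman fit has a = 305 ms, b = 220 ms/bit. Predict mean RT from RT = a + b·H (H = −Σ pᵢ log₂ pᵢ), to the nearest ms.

Each term −pᵢ log₂ pᵢ: 0.5·1 + 0.25·2 + 0.25·2; summed, H = 1.500 bits.
Mean RT = a + bH = 305 + 220·1.500 = 635.00 ms.

635 ms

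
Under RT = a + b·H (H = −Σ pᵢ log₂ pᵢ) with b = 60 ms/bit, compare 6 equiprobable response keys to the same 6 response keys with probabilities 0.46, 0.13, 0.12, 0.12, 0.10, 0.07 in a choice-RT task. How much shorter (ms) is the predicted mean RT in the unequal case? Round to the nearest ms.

The RT saving is b·ΔH. Equiprobable H₀ = log₂(6) = 2.5850 bits; with the given probabilities H = 2.2329 bits.
b·(H₀ − H) = 60 × (2.5850 − 2.2329) = 21.13 ms.

21 ms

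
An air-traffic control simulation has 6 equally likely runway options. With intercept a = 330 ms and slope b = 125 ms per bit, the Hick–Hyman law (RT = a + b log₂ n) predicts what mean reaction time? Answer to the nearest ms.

653 ms

log₂(6) = 2.5850 bits, so RT = 330 + 125 × 2.5850 ≈ 653.120 ms.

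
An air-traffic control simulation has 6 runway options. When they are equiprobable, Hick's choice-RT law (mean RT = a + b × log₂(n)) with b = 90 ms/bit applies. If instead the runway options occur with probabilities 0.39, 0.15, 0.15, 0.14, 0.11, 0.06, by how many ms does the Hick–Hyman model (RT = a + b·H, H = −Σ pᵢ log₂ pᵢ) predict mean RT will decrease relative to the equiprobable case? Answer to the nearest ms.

22 ms

Equiprobable entropy H₀ = log₂ 6 = 2.5850 bits.
Skewed entropy H = −Σ pᵢ log₂ pᵢ = 2.3418 bits.
ΔRT = b·(H₀ − H) = 90 × 0.2431 = 21.88 ms.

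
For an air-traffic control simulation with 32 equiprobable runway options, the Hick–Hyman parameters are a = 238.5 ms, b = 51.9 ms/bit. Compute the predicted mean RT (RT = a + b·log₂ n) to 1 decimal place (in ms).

498.0 ms

log₂(32) = 5 bits, so RT = 238.5 + 51.9 × 5 ≈ 498.000 ms.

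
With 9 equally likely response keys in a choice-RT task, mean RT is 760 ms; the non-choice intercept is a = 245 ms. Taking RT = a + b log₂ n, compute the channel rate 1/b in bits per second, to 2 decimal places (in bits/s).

6.16 bits/s

b = (760 − 245)/log₂ 9 = 515/3.1699 = 162.464 ms per bit = 0.16246 s/bit; the reciprocal is 6.155 bits/s.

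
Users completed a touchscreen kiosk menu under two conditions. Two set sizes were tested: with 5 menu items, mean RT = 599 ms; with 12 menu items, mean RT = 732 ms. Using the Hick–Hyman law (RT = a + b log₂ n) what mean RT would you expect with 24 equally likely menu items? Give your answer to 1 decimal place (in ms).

Fit slope and intercept:
  b = (732 − 599) / (log₂ 12 − log₂ 5) = 133 / (3.5850 − 2.3219) = 105.302 ms/bit
  a = 599 − 105.302 × 2.3219 = 354.496 ms
Then RT(24) = 354.496 + 105.302 × log₂ 24 = 354.496 + 105.302 × 4.5850 ≈ 837.302 ms.

837.3 ms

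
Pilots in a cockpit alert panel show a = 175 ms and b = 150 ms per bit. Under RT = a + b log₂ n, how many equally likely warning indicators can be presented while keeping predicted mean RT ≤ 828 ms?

20

Set 175 + 150·log₂ n ≤ 828 → log₂ n ≤ (828 − 175)/150 = 4.3533.
So n ≤ 2^4.3533 = 20.440; the largest integer n is 20.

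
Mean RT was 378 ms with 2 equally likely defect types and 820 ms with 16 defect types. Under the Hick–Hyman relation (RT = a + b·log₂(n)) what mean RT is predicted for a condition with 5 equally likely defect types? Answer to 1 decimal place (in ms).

572.8 ms

Fit slope and intercept:
  b = (820 − 378) / (log₂ 16 − log₂ 2) = 442 / (4 − 1) = 147.333 ms/bit
  a = 378 − 147.333 × 1 = 230.667 ms
Then RT(5) = 230.667 + 147.333 × log₂ 5 = 230.667 + 147.333 × 2.3219 ≈ 572.764 ms.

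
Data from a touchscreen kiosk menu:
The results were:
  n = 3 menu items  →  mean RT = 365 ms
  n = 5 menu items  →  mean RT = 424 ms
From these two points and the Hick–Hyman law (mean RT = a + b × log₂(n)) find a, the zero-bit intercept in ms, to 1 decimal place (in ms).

b = (RT₂ − RT₁)/(log₂ n₂ − log₂ n₁) = (424 − 365)/(2.3219 − 1.5850) = 80.058 ms/bit.
a = RT₁ − b·log₂ n₁ = 365 − 80.058 × 1.5850 = 238.111 ms.

238.1 ms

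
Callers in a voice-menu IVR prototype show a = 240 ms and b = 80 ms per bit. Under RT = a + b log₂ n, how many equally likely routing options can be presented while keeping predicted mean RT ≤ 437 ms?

5

Set 240 + 80·log₂ n ≤ 437 → log₂ n ≤ (437 − 240)/80 = 2.4625.
So n ≤ 2^2.4625 = 5.512; the largest integer n is 5.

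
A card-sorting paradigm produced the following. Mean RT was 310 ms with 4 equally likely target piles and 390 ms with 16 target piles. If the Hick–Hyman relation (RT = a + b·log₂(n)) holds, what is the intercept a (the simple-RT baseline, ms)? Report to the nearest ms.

230 ms

Slope: b = (390 − 310) / (log₂ 16 − log₂ 4) = 80/2.0000 = 40 ms/bit.
Intercept: a = 310 − 40·log₂(4) = 230.000 ms.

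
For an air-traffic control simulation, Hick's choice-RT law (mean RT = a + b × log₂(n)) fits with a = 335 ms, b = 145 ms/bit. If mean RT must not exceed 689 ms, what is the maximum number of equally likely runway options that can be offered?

145·log₂ n ≤ 689 − 335 = 354, giving log₂ n ≤ 2.4414 and n ≤ 5.432. The largest whole number is 5.

5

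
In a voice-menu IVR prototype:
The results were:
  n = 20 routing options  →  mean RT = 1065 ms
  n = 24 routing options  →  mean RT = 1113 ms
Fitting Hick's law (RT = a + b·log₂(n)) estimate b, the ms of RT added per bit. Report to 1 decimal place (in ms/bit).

182.5 ms/bit

The slope on a log₂ axis is (1113 − 1065) / (4.5850 − 4.3219) = 182.486 ms/bit.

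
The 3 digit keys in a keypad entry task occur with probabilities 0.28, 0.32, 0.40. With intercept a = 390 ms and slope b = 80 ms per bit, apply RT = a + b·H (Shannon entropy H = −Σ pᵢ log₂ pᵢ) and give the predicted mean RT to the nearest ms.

516 ms

Entropy contributions −pᵢ log₂ pᵢ: 0.5142, 0.5260, 0.5288; sum H = 1.5690 bits.
RT = a + bH = 390 + 80·1.5690 = 515.52 ms.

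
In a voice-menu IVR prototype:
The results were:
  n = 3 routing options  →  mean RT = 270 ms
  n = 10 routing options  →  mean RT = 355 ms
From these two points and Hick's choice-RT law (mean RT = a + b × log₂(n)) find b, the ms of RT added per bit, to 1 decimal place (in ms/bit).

b = (RT₂ − RT₁)/(log₂ n₂ − log₂ n₁) = (355 − 270)/(3.3219 − 1.5850) = 48.936 ms/bit.

48.9 ms/bit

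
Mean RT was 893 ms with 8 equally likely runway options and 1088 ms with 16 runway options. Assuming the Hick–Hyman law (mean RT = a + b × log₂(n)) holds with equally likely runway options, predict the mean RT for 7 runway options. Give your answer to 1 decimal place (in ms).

855.4 ms

RT is linear in log₂ n, so two points fix the line:
  b = (1088 − 893) / (log₂ 16 − log₂ 8) = 195 / (4 − 3) = 195.000 ms/bit
  a = 893 − 195.000 × 3 = 308.000 ms
Then RT(7) = 308.000 + 195.000 × log₂ 7 = 308.000 + 195.000 × 2.8074 ≈ 855.434 ms.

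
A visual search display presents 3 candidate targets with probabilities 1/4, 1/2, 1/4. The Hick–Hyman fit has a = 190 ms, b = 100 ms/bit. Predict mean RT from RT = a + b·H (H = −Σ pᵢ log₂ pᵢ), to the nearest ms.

Each term −pᵢ log₂ pᵢ: 0.25·2 + 0.5·1 + 0.25·2; summed, H = 1.500 bits.
Mean RT = a + bH = 190 + 100·1.500 = 340.00 ms.

340 ms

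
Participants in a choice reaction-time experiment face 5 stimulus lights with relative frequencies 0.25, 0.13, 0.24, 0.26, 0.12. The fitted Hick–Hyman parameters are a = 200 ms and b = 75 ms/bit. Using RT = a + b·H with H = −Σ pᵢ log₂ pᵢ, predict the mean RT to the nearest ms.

369 ms

Entropy contributions −pᵢ log₂ pᵢ: 0.5000, 0.3826, 0.4941, 0.5053, 0.3671; sum H = 2.2491 bits.
RT = a + bH = 200 + 75·2.2491 = 368.69 ms.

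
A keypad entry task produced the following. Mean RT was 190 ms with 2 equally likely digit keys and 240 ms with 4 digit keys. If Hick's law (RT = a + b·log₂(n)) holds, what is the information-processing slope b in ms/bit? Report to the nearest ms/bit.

50 ms/bit

b = (RT₂ − RT₁)/(log₂ n₂ − log₂ n₁) = (240 − 190)/(2 − 1) = 50 ms/bit.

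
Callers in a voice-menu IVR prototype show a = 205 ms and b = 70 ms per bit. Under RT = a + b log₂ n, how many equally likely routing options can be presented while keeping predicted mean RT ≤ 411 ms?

Information budget: (411 − 205)/70 = 2.9429 bits, so n ≤ 2^2.9429 = 7.689 → at most 7.

7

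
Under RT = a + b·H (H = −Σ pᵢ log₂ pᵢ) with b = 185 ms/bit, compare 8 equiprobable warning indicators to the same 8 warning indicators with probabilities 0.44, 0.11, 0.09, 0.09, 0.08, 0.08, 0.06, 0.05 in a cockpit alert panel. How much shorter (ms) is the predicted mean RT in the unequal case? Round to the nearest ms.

85 ms

Equiprobable entropy H₀ = log₂ 8 = 3.0000 bits.
Skewed entropy H = −Σ pᵢ log₂ pᵢ = 2.5394 bits.
ΔRT = b·(H₀ − H) = 185 × 0.4606 = 85.21 ms.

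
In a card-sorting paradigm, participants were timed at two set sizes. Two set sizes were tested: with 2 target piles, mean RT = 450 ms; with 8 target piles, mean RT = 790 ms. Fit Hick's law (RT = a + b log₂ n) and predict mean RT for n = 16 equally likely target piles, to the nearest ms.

960 ms

Fit slope and intercept:
  b = (790 − 450) / (log₂ 8 − log₂ 2) = 340 / (3 − 1) = 170 ms/bit
  a = 450 − 170 × 1 = 280 ms
Then RT(16) = 280 + 170 × log₂ 16 = 280 + 170 × 4 ≈ 960.000 ms.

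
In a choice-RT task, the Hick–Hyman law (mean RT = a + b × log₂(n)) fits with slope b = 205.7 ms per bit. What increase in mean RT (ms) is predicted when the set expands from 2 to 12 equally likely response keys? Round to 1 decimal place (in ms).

531.7 ms

ΔRT = (a + b log₂ n₂) − (a + b log₂ n₁) = b·(log₂ n₂ − log₂ n₁).
log₂(12) − log₂(2) = 3.5850 − 1 = 2.5850.
ΔRT = 205.7 × 2.5850 = 531.727 ms.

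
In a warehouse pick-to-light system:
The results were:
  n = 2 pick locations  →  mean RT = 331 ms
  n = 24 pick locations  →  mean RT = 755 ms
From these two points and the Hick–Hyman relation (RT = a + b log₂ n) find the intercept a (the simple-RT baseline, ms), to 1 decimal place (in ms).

The slope on a log₂ axis is (755 − 331) / (4.5850 − 1) = 118.272 ms/bit.
a = RT₁ − b·log₂ n₁ = 331 − 118.272 × 1 = 212.728 ms.

212.7 ms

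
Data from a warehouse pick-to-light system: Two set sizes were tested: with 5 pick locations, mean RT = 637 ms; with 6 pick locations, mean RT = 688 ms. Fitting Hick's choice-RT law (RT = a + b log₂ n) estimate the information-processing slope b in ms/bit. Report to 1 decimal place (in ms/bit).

The slope on a log₂ axis is (688 − 637) / (2.5850 − 2.3219) = 193.891 ms/bit.

193.9 ms/bit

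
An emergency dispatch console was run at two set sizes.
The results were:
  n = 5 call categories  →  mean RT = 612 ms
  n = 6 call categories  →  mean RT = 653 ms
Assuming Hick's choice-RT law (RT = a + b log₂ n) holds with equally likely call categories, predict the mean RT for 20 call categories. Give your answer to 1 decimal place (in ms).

With log₂ n on the abscissa the relation is linear; from the two conditions:
  b = (653 − 612) / (log₂ 6 − log₂ 5) = 41 / (2.5850 − 2.3219) = 155.873 ms/bit
  a = 612 − 155.873 × 2.3219 = 250.074 ms
Then RT(20) = 250.074 + 155.873 × log₂ 20 = 250.074 + 155.873 × 4.3219 ≈ 923.746 ms.

923.7 ms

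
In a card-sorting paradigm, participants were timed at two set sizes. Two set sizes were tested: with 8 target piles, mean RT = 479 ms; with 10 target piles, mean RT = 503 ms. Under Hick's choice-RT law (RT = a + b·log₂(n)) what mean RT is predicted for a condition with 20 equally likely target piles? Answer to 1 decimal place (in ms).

577.6 ms

Fit slope and intercept:
  b = (503 − 479) / (log₂ 10 − log₂ 8) = 24 / (3.3219 − 3) = 74.551 ms/bit
  a = 479 − 74.551 × 3 = 255.348 ms
Then RT(20) = 255.348 + 74.551 × log₂ 20 = 255.348 + 74.551 × 4.3219 ≈ 577.551 ms.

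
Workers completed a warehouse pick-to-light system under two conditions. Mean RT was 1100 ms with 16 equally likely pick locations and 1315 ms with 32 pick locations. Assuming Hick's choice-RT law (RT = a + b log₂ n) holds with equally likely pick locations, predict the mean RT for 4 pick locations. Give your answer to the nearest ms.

Fit slope and intercept:
  b = (1315 − 1100) / (log₂ 32 − log₂ 16) = 215 / (5 − 4) = 215 ms/bit
  a = 1100 − 215 × 4 = 240 ms
Then RT(4) = 240 + 215 × log₂ 4 = 240 + 215 × 2 ≈ 670.000 ms.

670 ms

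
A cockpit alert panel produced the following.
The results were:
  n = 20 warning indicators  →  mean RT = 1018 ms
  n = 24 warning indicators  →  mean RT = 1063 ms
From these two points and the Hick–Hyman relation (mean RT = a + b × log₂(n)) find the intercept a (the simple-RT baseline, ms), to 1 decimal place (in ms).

b = (RT₂ − RT₁)/(log₂ n₂ − log₂ n₁) = (1063 − 1018)/(4.5850 − 4.3219) = 171.080 ms/bit.
a = RT₁ − b·log₂ n₁ = 1018 − 171.080 × 4.3219 = 278.603 ms.

278.6 ms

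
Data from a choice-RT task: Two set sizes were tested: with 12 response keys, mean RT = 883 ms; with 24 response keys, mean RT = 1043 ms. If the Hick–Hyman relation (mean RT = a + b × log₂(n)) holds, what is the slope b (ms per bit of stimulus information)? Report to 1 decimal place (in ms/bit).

160.0 ms/bit

The slope on a log₂ axis is (1043 − 883) / (4.5850 − 3.5850) = 160.000 ms/bit.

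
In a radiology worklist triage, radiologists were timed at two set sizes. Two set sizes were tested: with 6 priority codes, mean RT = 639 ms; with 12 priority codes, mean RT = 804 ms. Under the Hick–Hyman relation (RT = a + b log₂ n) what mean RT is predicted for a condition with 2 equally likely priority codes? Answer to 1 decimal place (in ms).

377.5 ms

Solve the two-equation system in a and b:
  b = (804 − 639) / (log₂ 12 − log₂ 6) = 165 / (3.5850 − 2.5850) = 165.000 ms/bit
  a = 639 − 165.000 × 2.5850 = 212.481 ms
Then RT(2) = 212.481 + 165.000 × log₂ 2 = 212.481 + 165.000 × 1 ≈ 377.481 ms.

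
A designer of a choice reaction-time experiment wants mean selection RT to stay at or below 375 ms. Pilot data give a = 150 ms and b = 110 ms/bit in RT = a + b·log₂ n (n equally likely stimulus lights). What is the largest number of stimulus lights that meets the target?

Set 150 + 110·log₂ n ≤ 375 → log₂ n ≤ (375 − 150)/110 = 2.0455.
So n ≤ 2^2.0455 = 4.128; the largest integer n is 4.

4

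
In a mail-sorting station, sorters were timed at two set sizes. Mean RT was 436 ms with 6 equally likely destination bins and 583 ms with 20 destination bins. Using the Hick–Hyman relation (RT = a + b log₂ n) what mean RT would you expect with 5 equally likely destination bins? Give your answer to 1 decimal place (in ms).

413.7 ms

With log₂ n on the abscissa the relation is linear; from the two conditions:
  b = (583 − 436) / (log₂ 20 − log₂ 6) = 147 / (4.3219 − 2.5850) = 84.630 ms/bit
  a = 436 − 84.630 × 2.5850 = 217.234 ms
Then RT(5) = 217.234 + 84.630 × log₂ 5 = 217.234 + 84.630 × 2.3219 ≈ 413.739 ms.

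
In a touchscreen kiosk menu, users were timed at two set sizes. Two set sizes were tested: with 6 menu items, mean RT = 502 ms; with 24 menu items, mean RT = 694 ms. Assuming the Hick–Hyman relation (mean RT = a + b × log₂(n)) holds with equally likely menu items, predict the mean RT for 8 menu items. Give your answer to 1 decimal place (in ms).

Solve the two-equation system in a and b:
  b = (694 − 502) / (log₂ 24 − log₂ 6) = 192 / (4.5850 − 2.5850) = 96.000 ms/bit
  a = 502 − 96.000 × 2.5850 = 253.844 ms
Then RT(8) = 253.844 + 96.000 × log₂ 8 = 253.844 + 96.000 × 3 ≈ 541.844 ms.

541.8 ms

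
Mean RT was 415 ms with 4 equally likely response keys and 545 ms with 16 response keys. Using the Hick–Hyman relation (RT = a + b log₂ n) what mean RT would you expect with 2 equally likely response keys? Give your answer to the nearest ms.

350 ms

RT is linear in log₂ n, so two points fix the line:
  b = (545 − 415) / (log₂ 16 − log₂ 4) = 130 / (4 − 2) = 65 ms/bit
  a = 415 − 65 × 2 = 285 ms
Then RT(2) = 285 + 65 × log₂ 2 = 285 + 65 × 1 ≈ 350.000 ms.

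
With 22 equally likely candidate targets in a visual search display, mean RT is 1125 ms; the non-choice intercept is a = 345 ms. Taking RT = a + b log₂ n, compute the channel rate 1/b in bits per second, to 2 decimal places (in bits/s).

Choice component = 1125 − 345 = 780 ms over log₂(22) = 4.4594 bits.
b = 780 / 4.4594 = 174.910 ms/bit, so 1/b = 5.717 bits/s.

5.72 bits/s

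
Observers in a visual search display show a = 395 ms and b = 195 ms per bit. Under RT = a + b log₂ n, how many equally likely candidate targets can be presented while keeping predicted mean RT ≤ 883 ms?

195·log₂ n ≤ 883 − 395 = 488, giving log₂ n ≤ 2.5026 and n ≤ 5.667. The largest whole number is 5.

5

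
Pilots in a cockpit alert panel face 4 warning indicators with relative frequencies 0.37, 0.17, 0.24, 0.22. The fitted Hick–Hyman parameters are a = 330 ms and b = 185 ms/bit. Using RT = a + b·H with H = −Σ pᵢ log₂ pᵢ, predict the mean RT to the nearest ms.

H = 0.37·log₂(1/0.37) + 0.17·log₂(1/0.17) + 0.24·log₂(1/0.24) + 0.22·log₂(1/0.22) = 1.9400 bits.
RT = 330 + 185 × 1.9400 = 688.90 ms.

689 ms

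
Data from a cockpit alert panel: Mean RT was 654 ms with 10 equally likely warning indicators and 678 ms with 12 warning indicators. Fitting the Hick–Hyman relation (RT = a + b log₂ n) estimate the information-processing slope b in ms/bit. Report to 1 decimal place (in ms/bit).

91.2 ms/bit

The slope on a log₂ axis is (678 − 654) / (3.5850 − 3.3219) = 91.243 ms/bit.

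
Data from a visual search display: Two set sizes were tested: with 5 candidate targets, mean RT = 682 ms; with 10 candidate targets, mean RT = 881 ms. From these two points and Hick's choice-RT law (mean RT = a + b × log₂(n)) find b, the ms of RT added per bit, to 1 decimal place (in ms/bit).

199.0 ms/bit

b = (RT₂ − RT₁)/(log₂ n₂ − log₂ n₁) = (881 − 682)/(3.3219 − 2.3219) = 199.000 ms/bit.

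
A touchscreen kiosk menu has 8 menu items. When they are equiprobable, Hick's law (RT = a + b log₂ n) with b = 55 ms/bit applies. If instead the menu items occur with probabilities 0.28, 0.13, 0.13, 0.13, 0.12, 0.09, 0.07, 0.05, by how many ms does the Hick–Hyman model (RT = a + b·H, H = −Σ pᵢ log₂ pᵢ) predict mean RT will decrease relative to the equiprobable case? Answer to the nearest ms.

10 ms

Equiprobable entropy H₀ = log₂ 8 = 3.0000 bits.
Skewed entropy H = −Σ pᵢ log₂ pᵢ = 2.8265 bits.
ΔRT = b·(H₀ − H) = 55 × 0.1735 = 9.54 ms.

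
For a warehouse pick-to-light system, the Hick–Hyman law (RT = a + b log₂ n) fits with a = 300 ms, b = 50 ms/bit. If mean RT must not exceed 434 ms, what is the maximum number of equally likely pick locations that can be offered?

6

50·log₂ n ≤ 434 − 300 = 134, giving log₂ n ≤ 2.6800 and n ≤ 6.409. The largest whole number is 6.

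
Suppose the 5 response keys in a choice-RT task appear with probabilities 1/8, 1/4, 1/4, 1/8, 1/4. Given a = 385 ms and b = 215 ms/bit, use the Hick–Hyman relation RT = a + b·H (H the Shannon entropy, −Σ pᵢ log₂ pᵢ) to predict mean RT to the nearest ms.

H = −Σ pᵢ log₂ pᵢ = 0.125·3 + 0.25·2 + 0.25·2 + 0.125·3 + 0.25·2 = 2.250 bits.
RT = 385 + 215 × 2.250 = 868.75 ms.

869 ms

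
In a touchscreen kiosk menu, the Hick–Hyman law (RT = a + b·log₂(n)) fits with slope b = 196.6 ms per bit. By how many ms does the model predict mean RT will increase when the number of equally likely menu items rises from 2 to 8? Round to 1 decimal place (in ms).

393.2 ms

The intercept a cancels: ΔRT = b·(log₂ n₂ − log₂ n₁) = b·log₂(n₂/n₁).
log₂(8) − log₂(2) = log₂(8/2) = log₂(4) = 2.
ΔRT = 196.6 × 2.0000 = 393.200 ms.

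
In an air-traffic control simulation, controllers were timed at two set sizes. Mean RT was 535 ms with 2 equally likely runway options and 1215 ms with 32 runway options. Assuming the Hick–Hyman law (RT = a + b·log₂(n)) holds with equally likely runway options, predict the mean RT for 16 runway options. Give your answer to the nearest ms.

1045 ms

RT is linear in log₂ n, so two points fix the line:
  b = (1215 − 535) / (log₂ 32 − log₂ 2) = 680 / (5 − 1) = 170 ms/bit
  a = 535 − 170 × 1 = 365 ms
Then RT(16) = 365 + 170 × log₂ 16 = 365 + 170 × 4 ≈ 1045.000 ms.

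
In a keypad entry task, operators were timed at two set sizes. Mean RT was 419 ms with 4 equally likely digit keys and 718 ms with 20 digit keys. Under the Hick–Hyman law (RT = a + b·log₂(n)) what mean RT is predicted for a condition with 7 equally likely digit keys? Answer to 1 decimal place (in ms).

Fit slope and intercept:
  b = (718 − 419) / (log₂ 20 − log₂ 4) = 299 / (4.3219 − 2) = 128.772 ms/bit
  a = 419 − 128.772 × 2 = 161.455 ms
Then RT(7) = 161.455 + 128.772 × log₂ 7 = 161.455 + 128.772 × 2.8074 ≈ 522.965 ms.

523.0 ms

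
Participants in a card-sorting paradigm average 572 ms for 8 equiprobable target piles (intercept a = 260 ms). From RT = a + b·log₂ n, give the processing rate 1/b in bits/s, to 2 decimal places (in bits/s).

b = (572 − 260)/log₂ 8 = 312/3 = 104.000 ms per bit = 0.10400 s/bit; the reciprocal is 9.615 bits/s.

9.62 bits/s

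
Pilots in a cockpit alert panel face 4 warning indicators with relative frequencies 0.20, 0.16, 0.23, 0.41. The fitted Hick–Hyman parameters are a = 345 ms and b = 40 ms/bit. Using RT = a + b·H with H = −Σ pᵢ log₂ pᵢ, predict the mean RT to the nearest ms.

Entropy contributions −pᵢ log₂ pᵢ: 0.4644, 0.4230, 0.4877, 0.5274; sum H = 1.9025 bits.
RT = a + bH = 345 + 40·1.9025 = 421.10 ms.

421 ms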